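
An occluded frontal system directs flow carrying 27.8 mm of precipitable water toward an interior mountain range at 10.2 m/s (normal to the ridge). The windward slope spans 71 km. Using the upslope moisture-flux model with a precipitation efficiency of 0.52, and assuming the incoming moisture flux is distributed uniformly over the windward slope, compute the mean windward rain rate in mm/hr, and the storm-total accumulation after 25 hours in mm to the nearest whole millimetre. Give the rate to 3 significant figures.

R ≈ 7.48 mm/hr; total ≈ 187 mm

Incoming column moisture flux per unit ridge length: F = V × PW = 10.2 × 27.8 = 283.56 mm·m/s.
Spread over the 71 km slope with efficiency ε = 0.52: R = ε·F/W = 0.52 × 283.56 / 71000 m = 2.077e-03 mm/s.
R = 2.077e-03 × 3600 = 7.48 mm/hr.
Over 25 h: total = 7.48 × 25 = 187 mm.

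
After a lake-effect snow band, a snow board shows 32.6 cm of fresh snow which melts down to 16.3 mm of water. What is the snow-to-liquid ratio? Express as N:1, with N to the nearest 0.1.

ratio ≈ 20.0

Ratio = snow depth / SWE = 326 mm / 16.3 mm = 20.0, i.e. 20.0:1.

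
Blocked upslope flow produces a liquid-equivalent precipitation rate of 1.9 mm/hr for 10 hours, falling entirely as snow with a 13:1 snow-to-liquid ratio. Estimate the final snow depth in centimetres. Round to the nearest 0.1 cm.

Liquid-equivalent depth = 1.9 × 10 = 19 mm.
Snow depth = 19 mm × 13 = 247 mm = 24.7 cm.

snow depth ≈ 24.7 cm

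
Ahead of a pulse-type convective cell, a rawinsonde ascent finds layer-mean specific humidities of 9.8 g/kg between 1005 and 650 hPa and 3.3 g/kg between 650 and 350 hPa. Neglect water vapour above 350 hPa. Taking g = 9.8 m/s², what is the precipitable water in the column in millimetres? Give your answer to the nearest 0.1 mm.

PW ≈ 45.6 mm

Precipitable water is the column-integrated vapour mass per unit area: PW = (1/g) Σ q̄ Δp, with q in kg/kg and Δp in Pa (1 kg/m² of water = 1 mm).
Layer 1005–650 hPa: Δp = 355 hPa = 35500 Pa, q̄ = 0.0098 kg/kg → 0.0098 × 35500 / 9.8 = 35.50 mm
Layer 650–350 hPa: Δp = 300 hPa = 30000 Pa, q̄ = 0.0033 kg/kg → 0.0033 × 30000 / 9.8 = 10.10 mm
PW = 35.50 + 10.10 = 45.60 ≈ 45.6 mm.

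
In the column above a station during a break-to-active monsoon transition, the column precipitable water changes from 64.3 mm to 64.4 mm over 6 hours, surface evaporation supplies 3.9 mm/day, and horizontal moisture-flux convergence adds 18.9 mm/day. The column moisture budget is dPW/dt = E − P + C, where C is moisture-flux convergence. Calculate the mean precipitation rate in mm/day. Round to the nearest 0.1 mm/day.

dPW/dt = (64.4 − 64.3) mm / (6/24 day) = +0.400 mm/day.
P = E + C − dPW/dt = 3.9 + (18.9) − (+0.400) = 22.4 mm/day.

P ≈ 22.4 mm/day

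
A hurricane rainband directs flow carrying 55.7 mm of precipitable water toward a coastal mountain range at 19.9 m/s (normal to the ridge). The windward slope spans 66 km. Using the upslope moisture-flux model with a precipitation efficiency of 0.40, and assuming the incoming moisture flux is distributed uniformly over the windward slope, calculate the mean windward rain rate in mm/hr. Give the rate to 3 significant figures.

R ≈ 24.2 mm/hr

Incoming column moisture flux per unit ridge length: F = V × PW = 19.9 × 55.7 = 1108.43 mm·m/s.
Spread over the 66 km slope with efficiency ε = 0.40: R = ε·F/W = 0.40 × 1108.43 / 66000 m = 6.718e-03 mm/s.
R = 6.718e-03 × 3600 = 24.2 mm/hr.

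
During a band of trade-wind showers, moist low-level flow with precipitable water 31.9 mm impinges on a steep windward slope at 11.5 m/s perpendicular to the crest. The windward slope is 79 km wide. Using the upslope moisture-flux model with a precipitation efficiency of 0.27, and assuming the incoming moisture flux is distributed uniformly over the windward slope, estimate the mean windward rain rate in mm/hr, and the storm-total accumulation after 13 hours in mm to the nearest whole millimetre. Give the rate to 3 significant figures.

R ≈ 4.51 mm/hr; total ≈ 59 mm

Incoming column moisture flux per unit ridge length: F = V × PW = 11.5 × 31.9 = 366.85 mm·m/s.
Spread over the 79 km slope with efficiency ε = 0.27: R = ε·F/W = 0.27 × 366.85 / 79000 m = 1.254e-03 mm/s.
R = 1.254e-03 × 3600 = 4.51 mm/hr.
Over 13 h: total = 4.51 × 13 = 58.63 ≈ 59 mm.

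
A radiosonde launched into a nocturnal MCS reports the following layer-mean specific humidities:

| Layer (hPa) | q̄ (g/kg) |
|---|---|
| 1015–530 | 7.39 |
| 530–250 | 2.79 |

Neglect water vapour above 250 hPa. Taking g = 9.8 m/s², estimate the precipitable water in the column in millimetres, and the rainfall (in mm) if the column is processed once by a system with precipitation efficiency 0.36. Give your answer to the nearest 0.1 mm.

PW ≈ 44.5 mm; rainfall ≈ 16.0 mm

Precipitable water is the column-integrated vapour mass per unit area: PW = (1/g) Σ q̄ Δp, with q in kg/kg and Δp in Pa (1 kg/m² of water = 1 mm).
Layer 1015–530 hPa: Δp = 485 hPa = 48500 Pa, q̄ = 0.00739 kg/kg → 0.00739 × 48500 / 9.8 = 36.57 mm
Layer 530–250 hPa: Δp = 280 hPa = 28000 Pa, q̄ = 0.00279 kg/kg → 0.00279 × 28000 / 9.8 = 7.97 mm
PW = 36.57 + 7.97 = 44.54 ≈ 44.5 mm.
Rainfall = ε × PW = 0.36 × 44.5 = 16.0 mm.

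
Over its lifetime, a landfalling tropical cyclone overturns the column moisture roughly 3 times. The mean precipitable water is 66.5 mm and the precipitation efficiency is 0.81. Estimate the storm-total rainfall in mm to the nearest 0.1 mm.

Each cycle deposits ε × PW = 0.81 × 66.5 = 53.865 mm.
Over 3 cycles: 3 × 53.865 = 161.6 mm.

rainfall ≈ 161.6 mm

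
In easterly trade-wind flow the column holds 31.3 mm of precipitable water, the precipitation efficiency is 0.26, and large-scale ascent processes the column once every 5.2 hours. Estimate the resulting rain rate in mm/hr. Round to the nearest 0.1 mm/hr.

Each overturning extracts ε × PW = 0.26 × 31.3 = 8.138 mm.
Rate = ε·PW / τ = 8.138 / 5.2 h = 1.6 mm/hr.

R ≈ 1.6 mm/hr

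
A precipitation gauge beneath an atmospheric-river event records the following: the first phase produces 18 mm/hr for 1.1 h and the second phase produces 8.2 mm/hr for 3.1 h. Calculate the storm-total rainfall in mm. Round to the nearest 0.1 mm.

Total = Σ Rᵢ Δtᵢ = 18 × 1.1 + 8.2 × 3.1
      = 19.8 + 25.42 = 45.2 mm.

total ≈ 45.2 mm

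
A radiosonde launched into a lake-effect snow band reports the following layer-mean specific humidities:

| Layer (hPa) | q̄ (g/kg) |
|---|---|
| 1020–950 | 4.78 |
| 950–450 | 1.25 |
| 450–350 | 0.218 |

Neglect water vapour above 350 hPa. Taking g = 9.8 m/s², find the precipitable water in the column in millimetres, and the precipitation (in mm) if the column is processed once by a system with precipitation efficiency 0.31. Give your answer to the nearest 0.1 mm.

PW ≈ 10.0 mm; precipitation ≈ 3.1 mm

Precipitable water is the column-integrated vapour mass per unit area: PW = (1/g) Σ q̄ Δp, with q in kg/kg and Δp in Pa (1 kg/m² of water = 1 mm).
Layer 1020–950 hPa: Δp = 70 hPa = 7000 Pa, q̄ = 0.00478 kg/kg → 0.00478 × 7000 / 9.8 = 3.41 mm
Layer 950–450 hPa: Δp = 500 hPa = 50000 Pa, q̄ = 0.00125 kg/kg → 0.00125 × 50000 / 9.8 = 6.38 mm
Layer 450–350 hPa: Δp = 100 hPa = 10000 Pa, q̄ = 0.000218 kg/kg → 0.000218 × 10000 / 9.8 = 0.22 mm
PW = 3.41 + 6.38 + 0.22 = 10.01 ≈ 10.0 mm.
Precipitation = ε × PW = 0.31 × 10.0 = 3.1 mm.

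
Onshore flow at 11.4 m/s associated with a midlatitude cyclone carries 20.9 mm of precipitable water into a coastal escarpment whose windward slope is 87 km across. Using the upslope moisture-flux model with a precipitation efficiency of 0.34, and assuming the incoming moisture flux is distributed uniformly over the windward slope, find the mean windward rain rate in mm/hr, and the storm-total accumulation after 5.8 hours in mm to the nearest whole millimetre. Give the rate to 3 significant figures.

Incoming column moisture flux per unit ridge length: F = V × PW = 11.4 × 20.9 = 238.26 mm·m/s.
Spread over the 87 km slope with efficiency ε = 0.34: R = ε·F/W = 0.34 × 238.26 / 87000 m = 9.311e-04 mm/s.
R = 9.311e-04 × 3600 = 3.35 mm/hr.
Over 5.8 h: total = 3.35 × 5.8 = 19.43 ≈ 19 mm.

R ≈ 3.35 mm/hr; total ≈ 19 mm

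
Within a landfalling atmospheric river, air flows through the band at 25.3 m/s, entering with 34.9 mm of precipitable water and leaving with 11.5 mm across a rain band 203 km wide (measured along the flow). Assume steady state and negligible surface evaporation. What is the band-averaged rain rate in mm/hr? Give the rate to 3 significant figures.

Column moisture flux per unit crosswind length is F = V × PW.
Inflow: F_in = 25.3 × 34.9 = 882.97 mm·m/s
Outflow: F_out = 25.3 × 11.5 = 290.95 mm·m/s
Steady-state rate R = (F_in − F_out)/L = (882.97 − 290.95) / 203000 m = 2.916e-03 mm/s.
R = 2.916e-03 × 3600 = 10.5 mm/hr.

R ≈ 10.5 mm/hr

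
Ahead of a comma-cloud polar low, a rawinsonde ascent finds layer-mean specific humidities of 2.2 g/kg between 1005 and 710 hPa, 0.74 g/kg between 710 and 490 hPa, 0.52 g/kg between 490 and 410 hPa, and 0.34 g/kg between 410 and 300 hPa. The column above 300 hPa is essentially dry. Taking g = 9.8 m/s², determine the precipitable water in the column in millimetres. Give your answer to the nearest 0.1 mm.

Precipitable water is the column-integrated vapour mass per unit area: PW = (1/g) Σ q̄ Δp, with q in kg/kg and Δp in Pa (1 kg/m² of water = 1 mm).
Layer 1005–710 hPa: Δp = 295 hPa = 29500 Pa, q̄ = 0.0022 kg/kg → 0.0022 × 29500 / 9.8 = 6.62 mm
Layer 710–490 hPa: Δp = 220 hPa = 22000 Pa, q̄ = 0.00074 kg/kg → 0.00074 × 22000 / 9.8 = 1.66 mm
Layer 490–410 hPa: Δp = 80 hPa = 8000 Pa, q̄ = 0.00052 kg/kg → 0.00052 × 8000 / 9.8 = 0.42 mm
Layer 410–300 hPa: Δp = 110 hPa = 11000 Pa, q̄ = 0.00034 kg/kg → 0.00034 × 11000 / 9.8 = 0.38 mm
PW = 6.62 + 1.66 + 0.42 + 0.38 = 9.08 ≈ 9.1 mm.

PW ≈ 9.1 mm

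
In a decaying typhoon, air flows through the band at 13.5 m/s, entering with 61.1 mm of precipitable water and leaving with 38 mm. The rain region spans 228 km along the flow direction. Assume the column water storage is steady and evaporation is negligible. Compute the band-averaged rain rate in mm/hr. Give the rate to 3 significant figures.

Column moisture flux per unit crosswind length is F = V × PW.
Inflow: F_in = 13.5 × 61.1 = 824.85 mm·m/s
Outflow: F_out = 13.5 × 38 = 513 mm·m/s
Steady-state rate R = (F_in − F_out)/L = (824.85 − 513) / 228000 m = 1.368e-03 mm/s.
R = 1.368e-03 × 3600 = 4.92 mm/hr.

R ≈ 4.92 mm/hr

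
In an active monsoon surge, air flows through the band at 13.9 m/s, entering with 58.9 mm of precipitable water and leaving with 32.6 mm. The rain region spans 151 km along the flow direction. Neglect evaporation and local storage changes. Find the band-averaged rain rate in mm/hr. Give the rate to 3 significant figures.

R ≈ 8.72 mm/hr

Column moisture flux per unit crosswind length is F = V × PW.
Inflow: F_in = 13.9 × 58.9 = 818.71 mm·m/s
Outflow: F_out = 13.9 × 32.6 = 453.14 mm·m/s
Steady-state rate R = (F_in − F_out)/L = (818.71 − 453.14) / 151000 m = 2.421e-03 mm/s.
R = 2.421e-03 × 3600 = 8.72 mm/hr.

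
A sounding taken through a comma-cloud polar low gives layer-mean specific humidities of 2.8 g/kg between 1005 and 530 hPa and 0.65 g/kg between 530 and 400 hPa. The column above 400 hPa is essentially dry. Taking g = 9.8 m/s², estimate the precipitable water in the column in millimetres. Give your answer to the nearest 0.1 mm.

PW ≈ 14.4 mm

Precipitable water is the column-integrated vapour mass per unit area: PW = (1/g) Σ q̄ Δp, with q in kg/kg and Δp in Pa (1 kg/m² of water = 1 mm).
Layer 1005–530 hPa: Δp = 475 hPa = 47500 Pa, q̄ = 0.0028 kg/kg → 0.0028 × 47500 / 9.8 = 13.57 mm
Layer 530–400 hPa: Δp = 130 hPa = 13000 Pa, q̄ = 0.00065 kg/kg → 0.00065 × 13000 / 9.8 = 0.86 mm
PW = 13.57 + 0.86 = 14.43 ≈ 14.4 mm.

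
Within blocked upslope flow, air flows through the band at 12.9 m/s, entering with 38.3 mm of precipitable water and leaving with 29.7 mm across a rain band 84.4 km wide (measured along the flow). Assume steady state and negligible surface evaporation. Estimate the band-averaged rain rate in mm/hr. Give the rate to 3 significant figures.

R ≈ 4.73 mm/hr

Column moisture flux per unit crosswind length is F = V × PW.
Inflow: F_in = 12.9 × 38.3 = 494.07 mm·m/s
Outflow: F_out = 12.9 × 29.7 = 383.13 mm·m/s
Steady-state rate R = (F_in − F_out)/L = (494.07 − 383.13) / 84400 m = 1.314e-03 mm/s.
R = 1.314e-03 × 3600 = 4.73 mm/hr.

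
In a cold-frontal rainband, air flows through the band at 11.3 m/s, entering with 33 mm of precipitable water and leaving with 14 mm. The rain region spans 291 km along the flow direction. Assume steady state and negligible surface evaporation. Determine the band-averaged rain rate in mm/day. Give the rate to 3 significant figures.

Column moisture flux per unit crosswind length is F = V × PW.
Inflow: F_in = 11.3 × 33 = 372.9 mm·m/s
Outflow: F_out = 11.3 × 14 = 158.2 mm·m/s
Steady-state rate R = (F_in − F_out)/L = (372.9 − 158.2) / 291000 m = 7.378e-04 mm/s.
R = 7.378e-04 × 3600 × 24 = 63.7 mm/day.

R ≈ 63.7 mm/day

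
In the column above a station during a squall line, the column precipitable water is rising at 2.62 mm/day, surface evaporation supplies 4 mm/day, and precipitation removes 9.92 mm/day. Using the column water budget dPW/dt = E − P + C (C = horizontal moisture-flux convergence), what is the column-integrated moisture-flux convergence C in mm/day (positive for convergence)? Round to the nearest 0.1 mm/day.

dPW/dt = +2.62 mm/day.
C = dPW/dt − E + P = (+2.62) − 4 + 9.92 = 8.5 mm/day.

C ≈ 8.5 mm/day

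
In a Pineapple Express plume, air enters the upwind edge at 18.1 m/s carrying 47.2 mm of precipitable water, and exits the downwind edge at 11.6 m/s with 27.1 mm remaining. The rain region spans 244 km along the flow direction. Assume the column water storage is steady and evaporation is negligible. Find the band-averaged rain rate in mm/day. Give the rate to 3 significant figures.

Column moisture flux per unit crosswind length is F = V × PW.
Inflow: F_in = 18.1 × 47.2 = 854.32 mm·m/s
Outflow: F_out = 11.6 × 27.1 = 314.36 mm·m/s
Steady-state rate R = (F_in − F_out)/L = (854.32 − 314.36) / 244000 m = 2.213e-03 mm/s.
R = 2.213e-03 × 3600 × 24 = 191 mm/day.

R ≈ 191 mm/day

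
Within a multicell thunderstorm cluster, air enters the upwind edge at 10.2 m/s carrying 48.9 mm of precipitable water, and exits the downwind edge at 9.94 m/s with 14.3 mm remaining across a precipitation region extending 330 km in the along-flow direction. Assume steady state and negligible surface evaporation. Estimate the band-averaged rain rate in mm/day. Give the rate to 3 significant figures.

R ≈ 93.4 mm/day

Column moisture flux per unit crosswind length is F = V × PW.
Inflow: F_in = 10.2 × 48.9 = 498.78 mm·m/s
Outflow: F_out = 9.94 × 14.3 = 142.142 mm·m/s
Steady-state rate R = (F_in − F_out)/L = (498.78 − 142.142) / 330000 m = 1.081e-03 mm/s.
R = 1.081e-03 × 3600 × 24 = 93.4 mm/day.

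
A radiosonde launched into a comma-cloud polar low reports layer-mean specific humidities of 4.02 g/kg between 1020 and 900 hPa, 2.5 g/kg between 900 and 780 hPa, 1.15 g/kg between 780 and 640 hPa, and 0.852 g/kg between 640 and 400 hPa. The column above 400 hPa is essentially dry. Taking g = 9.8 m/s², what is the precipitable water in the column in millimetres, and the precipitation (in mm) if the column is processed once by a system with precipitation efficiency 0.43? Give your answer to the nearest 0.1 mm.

Precipitable water is the column-integrated vapour mass per unit area: PW = (1/g) Σ q̄ Δp, with q in kg/kg and Δp in Pa (1 kg/m² of water = 1 mm).
Layer 1020–900 hPa: Δp = 120 hPa = 12000 Pa, q̄ = 0.00402 kg/kg → 0.00402 × 12000 / 9.8 = 4.92 mm
Layer 900–780 hPa: Δp = 120 hPa = 12000 Pa, q̄ = 0.0025 kg/kg → 0.0025 × 12000 / 9.8 = 3.06 mm
Layer 780–640 hPa: Δp = 140 hPa = 14000 Pa, q̄ = 0.00115 kg/kg → 0.00115 × 14000 / 9.8 = 1.64 mm
Layer 640–400 hPa: Δp = 240 hPa = 24000 Pa, q̄ = 0.000852 kg/kg → 0.000852 × 24000 / 9.8 = 2.09 mm
PW = 4.92 + 3.06 + 1.64 + 2.09 = 11.71 ≈ 11.7 mm.
Precipitation = ε × PW = 0.43 × 11.7 = 5.0 mm.

PW ≈ 11.7 mm; precipitation ≈ 5.0 mm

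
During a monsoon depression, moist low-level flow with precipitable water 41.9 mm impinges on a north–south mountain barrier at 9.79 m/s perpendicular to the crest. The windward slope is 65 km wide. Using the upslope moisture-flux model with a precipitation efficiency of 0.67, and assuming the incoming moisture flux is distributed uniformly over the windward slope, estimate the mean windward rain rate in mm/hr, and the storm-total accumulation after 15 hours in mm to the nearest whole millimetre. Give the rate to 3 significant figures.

R ≈ 15.2 mm/hr; total ≈ 228 mm

Incoming column moisture flux per unit ridge length: F = V × PW = 9.79 × 41.9 = 410.201 mm·m/s.
Spread over the 65 km slope with efficiency ε = 0.67: R = ε·F/W = 0.67 × 410.201 / 65000 m = 4.228e-03 mm/s.
R = 4.228e-03 × 3600 = 15.2 mm/hr.
Over 15 h: total = 15.2 × 15 = 228 mm.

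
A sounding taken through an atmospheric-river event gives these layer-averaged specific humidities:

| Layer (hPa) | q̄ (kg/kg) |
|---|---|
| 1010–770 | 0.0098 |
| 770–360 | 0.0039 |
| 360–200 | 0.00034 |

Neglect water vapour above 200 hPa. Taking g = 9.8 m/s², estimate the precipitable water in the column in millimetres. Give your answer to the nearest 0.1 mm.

PW ≈ 40.9 mm

Precipitable water is the column-integrated vapour mass per unit area: PW = (1/g) Σ q̄ Δp, with q in kg/kg and Δp in Pa (1 kg/m² of water = 1 mm).
Layer 1010–770 hPa: Δp = 240 hPa = 24000 Pa, q̄ = 0.0098 kg/kg → 0.0098 × 24000 / 9.8 = 24.00 mm
Layer 770–360 hPa: Δp = 410 hPa = 41000 Pa, q̄ = 0.0039 kg/kg → 0.0039 × 41000 / 9.8 = 16.32 mm
Layer 360–200 hPa: Δp = 160 hPa = 16000 Pa, q̄ = 0.00034 kg/kg → 0.00034 × 16000 / 9.8 = 0.56 mm
PW = 24.00 + 16.32 + 0.56 = 40.88 ≈ 40.9 mm.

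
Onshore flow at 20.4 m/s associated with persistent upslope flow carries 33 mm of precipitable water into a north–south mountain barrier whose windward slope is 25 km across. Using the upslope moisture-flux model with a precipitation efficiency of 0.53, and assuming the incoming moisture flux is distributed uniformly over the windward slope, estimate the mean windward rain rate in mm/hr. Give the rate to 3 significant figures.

Incoming column moisture flux per unit ridge length: F = V × PW = 20.4 × 33 = 673.2 mm·m/s.
Spread over the 25 km slope with efficiency ε = 0.53: R = ε·F/W = 0.53 × 673.2 / 25000 m = 1.427e-02 mm/s.
R = 1.427e-02 × 3600 = 51.4 mm/hr.

R ≈ 51.4 mm/hr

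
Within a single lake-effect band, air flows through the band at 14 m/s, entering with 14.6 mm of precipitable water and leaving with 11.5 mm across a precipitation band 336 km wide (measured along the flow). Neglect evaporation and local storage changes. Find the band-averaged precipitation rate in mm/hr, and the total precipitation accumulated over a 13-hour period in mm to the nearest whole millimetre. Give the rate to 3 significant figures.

Column moisture flux per unit crosswind length is F = V × PW.
Inflow: F_in = 14 × 14.6 = 204.4 mm·m/s
Outflow: F_out = 14 × 11.5 = 161 mm·m/s
Steady-state rate R = (F_in − F_out)/L = (204.4 − 161) / 336000 m = 1.292e-04 mm/s.
R = 1.292e-04 × 3600 = 0.465 mm/hr.
Over 13 h: total = 0.465 × 13 = 6.045 ≈ 6 mm.

R ≈ 0.465 mm/hr; total ≈ 6 mm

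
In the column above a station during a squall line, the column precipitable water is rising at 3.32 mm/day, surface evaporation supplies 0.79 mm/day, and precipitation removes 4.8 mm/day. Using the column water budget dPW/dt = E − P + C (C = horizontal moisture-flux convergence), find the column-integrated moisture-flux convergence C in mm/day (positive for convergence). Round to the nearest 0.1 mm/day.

C ≈ 7.3 mm/day

dPW/dt = +3.32 mm/day.
C = dPW/dt − E + P = (+3.32) − 0.79 + 4.8 = 7.3 mm/day.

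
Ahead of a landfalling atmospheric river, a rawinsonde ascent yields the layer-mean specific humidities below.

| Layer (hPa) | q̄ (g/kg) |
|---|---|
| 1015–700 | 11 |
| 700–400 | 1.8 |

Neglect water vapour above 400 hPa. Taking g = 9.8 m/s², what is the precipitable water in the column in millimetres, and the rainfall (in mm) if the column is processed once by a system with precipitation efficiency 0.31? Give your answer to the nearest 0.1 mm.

PW ≈ 40.9 mm; rainfall ≈ 12.7 mm

Precipitable water is the column-integrated vapour mass per unit area: PW = (1/g) Σ q̄ Δp, with q in kg/kg and Δp in Pa (1 kg/m² of water = 1 mm).
Layer 1015–700 hPa: Δp = 315 hPa = 31500 Pa, q̄ = 0.011 kg/kg → 0.011 × 31500 / 9.8 = 35.36 mm
Layer 700–400 hPa: Δp = 300 hPa = 30000 Pa, q̄ = 0.0018 kg/kg → 0.0018 × 30000 / 9.8 = 5.51 mm
PW = 35.36 + 5.51 = 40.87 ≈ 40.9 mm.
Rainfall = ε × PW = 0.31 × 40.9 = 12.7 mm.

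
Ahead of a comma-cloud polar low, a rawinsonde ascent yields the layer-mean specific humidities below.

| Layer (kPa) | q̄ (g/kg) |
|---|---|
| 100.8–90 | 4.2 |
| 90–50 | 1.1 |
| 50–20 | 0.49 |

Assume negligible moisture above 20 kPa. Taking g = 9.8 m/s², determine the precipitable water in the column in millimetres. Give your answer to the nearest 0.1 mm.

PW ≈ 10.6 mm

Precipitable water is the column-integrated vapour mass per unit area: PW = (1/g) Σ q̄ Δp, with q in kg/kg and Δp in Pa (1 kg/m² of water = 1 mm).
Layer 100.8–90 kPa: Δp = 108 hPa = 10800 Pa, q̄ = 0.0042 kg/kg → 0.0042 × 10800 / 9.8 = 4.63 mm
Layer 90–50 kPa: Δp = 400 hPa = 40000 Pa, q̄ = 0.0011 kg/kg → 0.0011 × 40000 / 9.8 = 4.49 mm
Layer 50–20 kPa: Δp = 300 hPa = 30000 Pa, q̄ = 0.00049 kg/kg → 0.00049 × 30000 / 9.8 = 1.50 mm
PW = 4.63 + 4.49 + 1.50 = 10.62 ≈ 10.6 mm.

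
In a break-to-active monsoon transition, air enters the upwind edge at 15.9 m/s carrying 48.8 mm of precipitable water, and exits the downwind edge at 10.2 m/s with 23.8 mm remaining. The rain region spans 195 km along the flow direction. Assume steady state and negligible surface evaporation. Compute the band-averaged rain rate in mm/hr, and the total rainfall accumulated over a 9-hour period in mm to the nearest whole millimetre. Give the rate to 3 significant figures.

R ≈ 9.84 mm/hr; total ≈ 89 mm

Column moisture flux per unit crosswind length is F = V × PW.
Inflow: F_in = 15.9 × 48.8 = 775.92 mm·m/s
Outflow: F_out = 10.2 × 23.8 = 242.76 mm·m/s
Steady-state rate R = (F_in − F_out)/L = (775.92 − 242.76) / 195000 m = 2.734e-03 mm/s.
R = 2.734e-03 × 3600 = 9.84 mm/hr.
Over 9 h: total = 9.84 × 9 = 88.56 ≈ 89 mm.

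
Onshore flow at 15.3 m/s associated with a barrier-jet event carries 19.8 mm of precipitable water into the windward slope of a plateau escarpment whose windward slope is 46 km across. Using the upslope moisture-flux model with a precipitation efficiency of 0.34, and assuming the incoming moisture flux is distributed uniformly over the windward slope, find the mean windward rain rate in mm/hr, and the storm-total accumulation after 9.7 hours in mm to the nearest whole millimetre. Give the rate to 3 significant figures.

R ≈ 8.06 mm/hr; total ≈ 78 mm

Incoming column moisture flux per unit ridge length: F = V × PW = 15.3 × 19.8 = 302.94 mm·m/s.
Spread over the 46 km slope with efficiency ε = 0.34: R = ε·F/W = 0.34 × 302.94 / 46000 m = 2.239e-03 mm/s.
R = 2.239e-03 × 3600 = 8.06 mm/hr.
Over 9.7 h: total = 8.06 × 9.7 = 78.182 ≈ 78 mm.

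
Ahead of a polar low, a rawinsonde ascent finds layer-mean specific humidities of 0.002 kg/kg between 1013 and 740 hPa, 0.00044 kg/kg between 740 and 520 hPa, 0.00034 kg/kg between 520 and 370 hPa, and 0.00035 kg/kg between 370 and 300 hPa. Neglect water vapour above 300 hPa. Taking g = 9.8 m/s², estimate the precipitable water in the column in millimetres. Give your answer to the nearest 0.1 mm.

PW ≈ 7.3 mm

Precipitable water is the column-integrated vapour mass per unit area: PW = (1/g) Σ q̄ Δp, with q in kg/kg and Δp in Pa (1 kg/m² of water = 1 mm).
Layer 1013–740 hPa: Δp = 273 hPa = 27300 Pa, q̄ = 0.002 kg/kg → 0.002 × 27300 / 9.8 = 5.57 mm
Layer 740–520 hPa: Δp = 220 hPa = 22000 Pa, q̄ = 0.00044 kg/kg → 0.00044 × 22000 / 9.8 = 0.99 mm
Layer 520–370 hPa: Δp = 150 hPa = 15000 Pa, q̄ = 0.00034 kg/kg → 0.00034 × 15000 / 9.8 = 0.52 mm
Layer 370–300 hPa: Δp = 70 hPa = 7000 Pa, q̄ = 0.00035 kg/kg → 0.00035 × 7000 / 9.8 = 0.25 mm
PW = 5.57 + 0.99 + 0.52 + 0.25 = 7.33 ≈ 7.3 mm.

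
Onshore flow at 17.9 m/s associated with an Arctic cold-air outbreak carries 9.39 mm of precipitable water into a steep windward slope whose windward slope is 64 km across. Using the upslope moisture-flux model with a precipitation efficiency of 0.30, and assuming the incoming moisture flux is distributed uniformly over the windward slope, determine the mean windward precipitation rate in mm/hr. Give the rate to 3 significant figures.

R ≈ 2.84 mm/hr

Incoming column moisture flux per unit ridge length: F = V × PW = 17.9 × 9.39 = 168.081 mm·m/s.
Spread over the 64 km slope with efficiency ε = 0.30: R = ε·F/W = 0.30 × 168.081 / 64000 m = 7.879e-04 mm/s.
R = 7.879e-04 × 3600 = 2.84 mm/hr.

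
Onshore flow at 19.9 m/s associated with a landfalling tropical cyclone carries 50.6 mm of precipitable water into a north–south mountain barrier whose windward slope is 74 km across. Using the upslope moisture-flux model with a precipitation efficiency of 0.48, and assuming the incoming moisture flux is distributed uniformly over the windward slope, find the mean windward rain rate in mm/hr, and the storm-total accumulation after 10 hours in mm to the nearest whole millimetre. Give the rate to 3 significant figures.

Incoming column moisture flux per unit ridge length: F = V × PW = 19.9 × 50.6 = 1006.94 mm·m/s.
Spread over the 74 km slope with efficiency ε = 0.48: R = ε·F/W = 0.48 × 1006.94 / 74000 m = 6.532e-03 mm/s.
R = 6.532e-03 × 3600 = 23.5 mm/hr.
Over 10 h: total = 23.5 × 10 = 235 mm.

R ≈ 23.5 mm/hr; total ≈ 235 mm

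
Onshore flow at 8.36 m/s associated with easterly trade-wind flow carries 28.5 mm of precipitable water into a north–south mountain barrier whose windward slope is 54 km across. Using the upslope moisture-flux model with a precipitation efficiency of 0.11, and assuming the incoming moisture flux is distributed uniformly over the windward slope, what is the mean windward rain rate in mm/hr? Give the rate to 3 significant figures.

R ≈ 1.75 mm/hr

Incoming column moisture flux per unit ridge length: F = V × PW = 8.36 × 28.5 = 238.26 mm·m/s.
Spread over the 54 km slope with efficiency ε = 0.11: R = ε·F/W = 0.11 × 238.26 / 54000 m = 4.853e-04 mm/s.
R = 4.853e-04 × 3600 = 1.75 mm/hr.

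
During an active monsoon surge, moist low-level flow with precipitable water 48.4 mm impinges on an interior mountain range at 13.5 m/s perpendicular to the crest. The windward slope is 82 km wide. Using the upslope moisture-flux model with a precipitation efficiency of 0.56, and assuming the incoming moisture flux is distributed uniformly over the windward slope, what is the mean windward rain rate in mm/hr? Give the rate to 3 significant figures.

R ≈ 16.1 mm/hr

Incoming column moisture flux per unit ridge length: F = V × PW = 13.5 × 48.4 = 653.4 mm·m/s.
Spread over the 82 km slope with efficiency ε = 0.56: R = ε·F/W = 0.56 × 653.4 / 82000 m = 4.462e-03 mm/s.
R = 4.462e-03 × 3600 = 16.1 mm/hr.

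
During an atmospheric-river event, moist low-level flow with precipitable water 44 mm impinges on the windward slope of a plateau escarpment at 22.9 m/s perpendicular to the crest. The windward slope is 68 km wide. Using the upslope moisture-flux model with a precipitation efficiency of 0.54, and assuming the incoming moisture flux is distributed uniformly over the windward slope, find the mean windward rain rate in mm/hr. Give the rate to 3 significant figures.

Incoming column moisture flux per unit ridge length: F = V × PW = 22.9 × 44 = 1007.6 mm·m/s.
Spread over the 68 km slope with efficiency ε = 0.54: R = ε·F/W = 0.54 × 1007.6 / 68000 m = 8.002e-03 mm/s.
R = 8.002e-03 × 3600 = 28.8 mm/hr.

R ≈ 28.8 mm/hr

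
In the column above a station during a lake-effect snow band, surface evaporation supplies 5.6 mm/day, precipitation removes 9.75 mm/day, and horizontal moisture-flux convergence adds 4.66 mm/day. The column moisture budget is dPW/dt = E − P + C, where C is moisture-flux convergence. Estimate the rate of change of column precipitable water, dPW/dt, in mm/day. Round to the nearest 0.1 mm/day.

dPW/dt ≈ 0.5 mm/day

dPW/dt = E − P + C = 5.6 − 9.75 + (4.66) = 0.5 mm/day.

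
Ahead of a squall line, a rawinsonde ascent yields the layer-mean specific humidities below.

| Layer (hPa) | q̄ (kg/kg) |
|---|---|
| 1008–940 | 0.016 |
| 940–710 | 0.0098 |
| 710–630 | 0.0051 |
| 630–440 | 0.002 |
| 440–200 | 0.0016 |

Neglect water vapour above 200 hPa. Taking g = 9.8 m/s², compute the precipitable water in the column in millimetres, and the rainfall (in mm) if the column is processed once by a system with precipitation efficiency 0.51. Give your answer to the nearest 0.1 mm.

Precipitable water is the column-integrated vapour mass per unit area: PW = (1/g) Σ q̄ Δp, with q in kg/kg and Δp in Pa (1 kg/m² of water = 1 mm).
Layer 1008–940 hPa: Δp = 68 hPa = 6800 Pa, q̄ = 0.016 kg/kg → 0.016 × 6800 / 9.8 = 11.10 mm
Layer 940–710 hPa: Δp = 230 hPa = 23000 Pa, q̄ = 0.0098 kg/kg → 0.0098 × 23000 / 9.8 = 23.00 mm
Layer 710–630 hPa: Δp = 80 hPa = 8000 Pa, q̄ = 0.0051 kg/kg → 0.0051 × 8000 / 9.8 = 4.16 mm
Layer 630–440 hPa: Δp = 190 hPa = 19000 Pa, q̄ = 0.002 kg/kg → 0.002 × 19000 / 9.8 = 3.88 mm
Layer 440–200 hPa: Δp = 240 hPa = 24000 Pa, q̄ = 0.0016 kg/kg → 0.0016 × 24000 / 9.8 = 3.92 mm
PW = 11.10 + 23.00 + 4.16 + 3.88 + 3.92 = 46.06 ≈ 46.1 mm.
Rainfall = ε × PW = 0.51 × 46.1 = 23.5 mm.

PW ≈ 46.1 mm; rainfall ≈ 23.5 mm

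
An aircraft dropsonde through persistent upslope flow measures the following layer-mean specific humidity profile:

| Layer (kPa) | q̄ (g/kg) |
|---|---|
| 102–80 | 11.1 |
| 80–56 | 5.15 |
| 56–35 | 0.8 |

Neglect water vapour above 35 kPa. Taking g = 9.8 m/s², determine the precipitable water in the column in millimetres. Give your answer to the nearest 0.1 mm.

PW ≈ 39.2 mm

Precipitable water is the column-integrated vapour mass per unit area: PW = (1/g) Σ q̄ Δp, with q in kg/kg and Δp in Pa (1 kg/m² of water = 1 mm).
Layer 102–80 kPa: Δp = 220 hPa = 22000 Pa, q̄ = 0.0111 kg/kg → 0.0111 × 22000 / 9.8 = 24.92 mm
Layer 80–56 kPa: Δp = 240 hPa = 24000 Pa, q̄ = 0.00515 kg/kg → 0.00515 × 24000 / 9.8 = 12.61 mm
Layer 56–35 kPa: Δp = 210 hPa = 21000 Pa, q̄ = 0.0008 kg/kg → 0.0008 × 21000 / 9.8 = 1.71 mm
PW = 24.92 + 12.61 + 1.71 = 39.24 ≈ 39.2 mm.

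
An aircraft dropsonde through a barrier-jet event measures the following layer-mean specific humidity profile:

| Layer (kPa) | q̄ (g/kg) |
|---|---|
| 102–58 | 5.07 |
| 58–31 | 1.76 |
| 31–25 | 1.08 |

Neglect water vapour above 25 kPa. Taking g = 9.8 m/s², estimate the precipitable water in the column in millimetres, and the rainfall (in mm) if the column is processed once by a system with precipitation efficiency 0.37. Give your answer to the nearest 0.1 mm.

PW ≈ 28.3 mm; rainfall ≈ 10.5 mm

Precipitable water is the column-integrated vapour mass per unit area: PW = (1/g) Σ q̄ Δp, with q in kg/kg and Δp in Pa (1 kg/m² of water = 1 mm).
Layer 102–58 kPa: Δp = 440 hPa = 44000 Pa, q̄ = 0.00507 kg/kg → 0.00507 × 44000 / 9.8 = 22.76 mm
Layer 58–31 kPa: Δp = 270 hPa = 27000 Pa, q̄ = 0.00176 kg/kg → 0.00176 × 27000 / 9.8 = 4.85 mm
Layer 31–25 kPa: Δp = 60 hPa = 6000 Pa, q̄ = 0.00108 kg/kg → 0.00108 × 6000 / 9.8 = 0.66 mm
PW = 22.76 + 4.85 + 0.66 = 28.27 ≈ 28.3 mm.
Rainfall = ε × PW = 0.37 × 28.3 = 10.5 mm.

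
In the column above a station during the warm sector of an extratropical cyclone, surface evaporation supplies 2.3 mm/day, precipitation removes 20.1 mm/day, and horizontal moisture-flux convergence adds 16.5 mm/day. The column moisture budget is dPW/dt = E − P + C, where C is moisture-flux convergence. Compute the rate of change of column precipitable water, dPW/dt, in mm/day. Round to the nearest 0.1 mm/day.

dPW/dt ≈ -1.3 mm/day

dPW/dt = E − P + C = 2.3 − 20.1 + (16.5) = -1.3 mm/day.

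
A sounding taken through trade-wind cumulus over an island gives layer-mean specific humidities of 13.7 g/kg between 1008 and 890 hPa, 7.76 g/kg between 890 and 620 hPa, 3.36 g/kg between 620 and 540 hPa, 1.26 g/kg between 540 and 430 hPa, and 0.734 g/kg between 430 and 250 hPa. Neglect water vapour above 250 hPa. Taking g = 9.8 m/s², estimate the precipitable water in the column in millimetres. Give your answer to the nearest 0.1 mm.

Precipitable water is the column-integrated vapour mass per unit area: PW = (1/g) Σ q̄ Δp, with q in kg/kg and Δp in Pa (1 kg/m² of water = 1 mm).
Layer 1008–890 hPa: Δp = 118 hPa = 11800 Pa, q̄ = 0.0137 kg/kg → 0.0137 × 11800 / 9.8 = 16.50 mm
Layer 890–620 hPa: Δp = 270 hPa = 27000 Pa, q̄ = 0.00776 kg/kg → 0.00776 × 27000 / 9.8 = 21.38 mm
Layer 620–540 hPa: Δp = 80 hPa = 8000 Pa, q̄ = 0.00336 kg/kg → 0.00336 × 8000 / 9.8 = 2.74 mm
Layer 540–430 hPa: Δp = 110 hPa = 11000 Pa, q̄ = 0.00126 kg/kg → 0.00126 × 11000 / 9.8 = 1.41 mm
Layer 430–250 hPa: Δp = 180 hPa = 18000 Pa, q̄ = 0.000734 kg/kg → 0.000734 × 18000 / 9.8 = 1.35 mm
PW = 16.50 + 21.38 + 2.74 + 1.41 + 1.35 = 43.38 ≈ 43.4 mm.

PW ≈ 43.4 mm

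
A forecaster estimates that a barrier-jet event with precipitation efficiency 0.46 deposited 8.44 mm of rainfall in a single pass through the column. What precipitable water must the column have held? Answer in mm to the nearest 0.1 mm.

PW ≈ 18.3 mm

PW = rainfall / ε = 8.44 / 0.46 = 18.3 mm.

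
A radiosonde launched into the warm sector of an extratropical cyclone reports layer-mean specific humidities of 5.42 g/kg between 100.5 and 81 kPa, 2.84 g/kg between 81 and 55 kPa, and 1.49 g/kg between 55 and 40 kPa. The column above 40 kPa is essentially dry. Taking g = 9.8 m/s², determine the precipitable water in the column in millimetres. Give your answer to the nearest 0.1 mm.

Precipitable water is the column-integrated vapour mass per unit area: PW = (1/g) Σ q̄ Δp, with q in kg/kg and Δp in Pa (1 kg/m² of water = 1 mm).
Layer 100.5–81 kPa: Δp = 195 hPa = 19500 Pa, q̄ = 0.00542 kg/kg → 0.00542 × 19500 / 9.8 = 10.78 mm
Layer 81–55 kPa: Δp = 260 hPa = 26000 Pa, q̄ = 0.00284 kg/kg → 0.00284 × 26000 / 9.8 = 7.53 mm
Layer 55–40 kPa: Δp = 150 hPa = 15000 Pa, q̄ = 0.00149 kg/kg → 0.00149 × 15000 / 9.8 = 2.28 mm
PW = 10.78 + 7.53 + 2.28 = 20.59 ≈ 20.6 mm.

PW ≈ 20.6 mm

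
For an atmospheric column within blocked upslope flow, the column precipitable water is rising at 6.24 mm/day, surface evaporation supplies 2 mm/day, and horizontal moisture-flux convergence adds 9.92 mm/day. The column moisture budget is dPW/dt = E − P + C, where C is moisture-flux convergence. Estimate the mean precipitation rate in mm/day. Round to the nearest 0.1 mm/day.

dPW/dt = +6.24 mm/day.
P = E + C − dPW/dt = 2 + (9.92) − (+6.24) = 5.7 mm/day.

P ≈ 5.7 mm/day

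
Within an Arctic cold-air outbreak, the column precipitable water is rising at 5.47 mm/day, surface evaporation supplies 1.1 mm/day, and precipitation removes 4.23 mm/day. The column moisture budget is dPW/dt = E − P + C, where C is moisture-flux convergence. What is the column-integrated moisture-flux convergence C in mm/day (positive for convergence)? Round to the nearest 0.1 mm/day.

C ≈ 8.6 mm/day

dPW/dt = +5.47 mm/day.
C = dPW/dt − E + P = (+5.47) − 1.1 + 4.23 = 8.6 mm/day.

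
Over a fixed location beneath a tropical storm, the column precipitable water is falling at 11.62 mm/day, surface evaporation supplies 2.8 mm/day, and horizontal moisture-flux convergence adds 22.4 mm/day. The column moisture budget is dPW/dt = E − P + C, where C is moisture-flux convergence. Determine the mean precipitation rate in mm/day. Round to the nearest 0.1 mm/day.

P ≈ 36.8 mm/day

dPW/dt = -11.62 mm/day.
P = E + C − dPW/dt = 2.8 + (22.4) − (-11.62) = 36.8 mm/day.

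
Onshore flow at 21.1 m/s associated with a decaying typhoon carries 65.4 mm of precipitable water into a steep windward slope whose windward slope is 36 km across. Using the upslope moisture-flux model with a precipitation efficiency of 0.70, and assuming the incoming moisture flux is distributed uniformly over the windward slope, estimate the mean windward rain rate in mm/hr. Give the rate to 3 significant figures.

R ≈ 96.6 mm/hr

Incoming column moisture flux per unit ridge length: F = V × PW = 21.1 × 65.4 = 1379.94 mm·m/s.
Spread over the 36 km slope with efficiency ε = 0.70: R = ε·F/W = 0.70 × 1379.94 / 36000 m = 2.683e-02 mm/s.
R = 2.683e-02 × 3600 = 96.6 mm/hr.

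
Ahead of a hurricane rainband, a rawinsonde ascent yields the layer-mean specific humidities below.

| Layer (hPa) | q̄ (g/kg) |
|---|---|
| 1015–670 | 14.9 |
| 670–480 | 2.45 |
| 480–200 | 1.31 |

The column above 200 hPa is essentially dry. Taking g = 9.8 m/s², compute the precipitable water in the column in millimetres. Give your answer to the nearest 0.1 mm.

Precipitable water is the column-integrated vapour mass per unit area: PW = (1/g) Σ q̄ Δp, with q in kg/kg and Δp in Pa (1 kg/m² of water = 1 mm).
Layer 1015–670 hPa: Δp = 345 hPa = 34500 Pa, q̄ = 0.0149 kg/kg → 0.0149 × 34500 / 9.8 = 52.45 mm
Layer 670–480 hPa: Δp = 190 hPa = 19000 Pa, q̄ = 0.00245 kg/kg → 0.00245 × 19000 / 9.8 = 4.75 mm
Layer 480–200 hPa: Δp = 280 hPa = 28000 Pa, q̄ = 0.00131 kg/kg → 0.00131 × 28000 / 9.8 = 3.74 mm
PW = 52.45 + 4.75 + 3.74 = 60.94 ≈ 60.9 mm.

PW ≈ 60.9 mm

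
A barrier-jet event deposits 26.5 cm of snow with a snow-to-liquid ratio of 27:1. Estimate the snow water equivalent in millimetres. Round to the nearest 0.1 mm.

SWE ≈ 9.8 mm

SWE = snow depth / ratio = 26.5 cm / 27 = 0.981 cm = 9.8 mm.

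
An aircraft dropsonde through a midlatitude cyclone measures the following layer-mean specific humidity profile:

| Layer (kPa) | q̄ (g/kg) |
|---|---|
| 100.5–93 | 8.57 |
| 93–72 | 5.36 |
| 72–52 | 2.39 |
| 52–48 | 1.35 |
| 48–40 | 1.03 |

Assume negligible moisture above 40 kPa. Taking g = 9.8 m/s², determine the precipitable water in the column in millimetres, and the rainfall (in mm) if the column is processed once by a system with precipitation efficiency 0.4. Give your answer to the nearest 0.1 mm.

PW ≈ 24.3 mm; rainfall ≈ 9.7 mm

Precipitable water is the column-integrated vapour mass per unit area: PW = (1/g) Σ q̄ Δp, with q in kg/kg and Δp in Pa (1 kg/m² of water = 1 mm).
Layer 100.5–93 kPa: Δp = 75 hPa = 7500 Pa, q̄ = 0.00857 kg/kg → 0.00857 × 7500 / 9.8 = 6.56 mm
Layer 93–72 kPa: Δp = 210 hPa = 21000 Pa, q̄ = 0.00536 kg/kg → 0.00536 × 21000 / 9.8 = 11.49 mm
Layer 72–52 kPa: Δp = 200 hPa = 20000 Pa, q̄ = 0.00239 kg/kg → 0.00239 × 20000 / 9.8 = 4.88 mm
Layer 52–48 kPa: Δp = 40 hPa = 4000 Pa, q̄ = 0.00135 kg/kg → 0.00135 × 4000 / 9.8 = 0.55 mm
Layer 48–40 kPa: Δp = 80 hPa = 8000 Pa, q̄ = 0.00103 kg/kg → 0.00103 × 8000 / 9.8 = 0.84 mm
PW = 6.56 + 11.49 + 4.88 + 0.55 + 0.84 = 24.32 ≈ 24.3 mm.
Rainfall = ε × PW = 0.4 × 24.3 = 9.7 mm.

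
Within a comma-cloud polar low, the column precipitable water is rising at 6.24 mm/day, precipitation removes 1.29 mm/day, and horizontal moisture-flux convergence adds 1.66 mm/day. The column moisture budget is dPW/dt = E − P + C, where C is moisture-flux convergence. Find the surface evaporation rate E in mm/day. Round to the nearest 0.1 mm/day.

E ≈ 5.9 mm/day

dPW/dt = +6.24 mm/day.
E = dPW/dt + P − C = (+6.24) + 1.29 − (1.66) = 5.9 mm/day.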